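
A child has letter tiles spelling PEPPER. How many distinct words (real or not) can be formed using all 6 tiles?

60

The 6 letters of PEPPER have repeats: E appearing twice and P appearing 3 times.
The number of distinct arrangements is 6!/(3!·2!) = 720/12 = 60.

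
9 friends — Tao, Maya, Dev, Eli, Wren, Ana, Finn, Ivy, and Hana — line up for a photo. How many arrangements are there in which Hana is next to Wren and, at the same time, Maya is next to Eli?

Treat {Hana,Wren} as one block (2 orders) and {Maya,Eli} as another (2 orders).
That leaves 7 units to arrange: 2 × 2 × 7! = 4 × 5040 = 20160.

20160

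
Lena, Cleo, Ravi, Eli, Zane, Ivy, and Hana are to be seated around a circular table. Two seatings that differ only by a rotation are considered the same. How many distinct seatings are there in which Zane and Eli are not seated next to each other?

All circular seatings of 7 people number (6)! = 720.
Seatings with Zane beside Eli: treat them as a block with 2 internal orders, giving 2 × (5)! = 240.
Subtracting, 720 − 240 = 480.

480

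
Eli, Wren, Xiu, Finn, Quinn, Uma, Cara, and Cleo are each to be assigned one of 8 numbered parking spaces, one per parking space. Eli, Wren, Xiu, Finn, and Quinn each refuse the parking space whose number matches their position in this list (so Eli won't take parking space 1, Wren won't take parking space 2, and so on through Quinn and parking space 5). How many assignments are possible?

Let Aᵢ (for 1 ≤ i ≤ 5) be the placements that put person i in their forbidden parking space. Any j of these fix j positions, leaving (8−j)! ways to fill the rest, and there are C(5,j) ways to pick which j.
By inclusion–exclusion, the number of valid placements is Σ_{j=0}^{5} (−1)^j C(5,j)·(8−j)!.
Computing: 40320 − 25200 + 7200 − 1200 + 120 − 6 = 21234.

21234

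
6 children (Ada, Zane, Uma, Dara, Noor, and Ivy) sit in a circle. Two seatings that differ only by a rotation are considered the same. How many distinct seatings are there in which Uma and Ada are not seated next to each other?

72

All circular seatings of 6 people number (5)! = 120.
Those with Uma next to Ada: fuse the pair into one unit and seat 5 units around a circle — 2·(4)! = 48.
Subtracting, 120 − 48 = 72.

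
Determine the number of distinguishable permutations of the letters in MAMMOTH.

The 7 letters of MAMMOTH have repeats: M appearing 3 times.
The number of distinct arrangements is 7!/(3!) = 5040/6 = 840.

840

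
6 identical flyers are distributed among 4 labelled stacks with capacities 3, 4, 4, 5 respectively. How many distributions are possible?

Without the upper bounds there are C(9,3) = 84 ways to split 6 among 4 stacks.
Subtract solutions that violate a single cap (substitute x_i' = x_i − (cap_i+1)): x_1 ≥ 4 gives C(5,3) = 10; x_2 ≥ 5 gives C(4,3) = 4; x_3 ≥ 5 gives C(4,3) = 4; x_4 ≥ 6 gives C(3,3) = 1. Together 19.
No two caps can be exceeded simultaneously, so the pair terms are all 0.
By inclusion–exclusion the count is 84 − 19 + 0 = 65.

65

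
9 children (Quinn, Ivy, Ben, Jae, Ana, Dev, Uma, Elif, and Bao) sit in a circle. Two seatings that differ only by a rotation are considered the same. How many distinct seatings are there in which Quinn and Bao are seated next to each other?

10080

Glue Quinn and Bao into a block (2 internal orders). Seating 8 units around a circle gives (7)! arrangements.
So 2 × (7)! = 2 × 5040 = 10080.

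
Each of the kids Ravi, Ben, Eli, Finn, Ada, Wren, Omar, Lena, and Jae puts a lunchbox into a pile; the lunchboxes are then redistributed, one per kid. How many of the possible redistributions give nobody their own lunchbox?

133496

Let Aᵢ be the assignments in which kid i gets their own lunchbox. We want the size of the complement of A₁∪…∪A_9.
By inclusion–exclusion this is Σ_{j=0}^{9} (−1)^j C(9,j)·(9−j)!.
Computing: 362880 − 362880 + 181440 − 60480 + 15120 − 3024 + 504 − 72 + 9 − 1 = 133496.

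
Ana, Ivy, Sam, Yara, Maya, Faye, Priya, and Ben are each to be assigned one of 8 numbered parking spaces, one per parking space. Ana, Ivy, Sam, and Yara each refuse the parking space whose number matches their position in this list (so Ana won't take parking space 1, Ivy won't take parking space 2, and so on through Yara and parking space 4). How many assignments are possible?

24024

Let Aᵢ (for 1 ≤ i ≤ 4) be the placements that put person i in their forbidden parking space. Any j of these fix j positions, leaving (8−j)! ways to fill the rest, and there are C(4,j) ways to pick which j.
By inclusion–exclusion, the number of valid placements is Σ_{j=0}^{4} (−1)^j C(4,j)·(8−j)!.
Computing: 40320 − 20160 + 4320 − 480 + 24 = 24024.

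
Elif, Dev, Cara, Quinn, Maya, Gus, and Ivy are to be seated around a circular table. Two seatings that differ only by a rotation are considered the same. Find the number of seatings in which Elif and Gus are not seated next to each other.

Without the restriction there are (6)! = 720 seatings.
Those with Elif next to Gus: fuse the pair into one unit and seat 6 units around a circle — 2·(5)! = 240.
Subtracting, 720 − 240 = 480.

480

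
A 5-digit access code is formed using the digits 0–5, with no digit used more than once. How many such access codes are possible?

720

This is a permutation of 5 out of 6: P(6,5) = 6!/1!.
That product is 6 × 5 × 4 × 3 × 2 = 720.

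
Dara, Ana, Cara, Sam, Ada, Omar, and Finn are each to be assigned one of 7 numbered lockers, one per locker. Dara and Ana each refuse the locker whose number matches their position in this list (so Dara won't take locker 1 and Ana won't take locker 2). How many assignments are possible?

3720

Let Aᵢ (for i ∈ {1, 2}) be the placements that put person i in their forbidden locker. Any j of these fix j positions, leaving (7−j)! ways to fill the rest, and there are C(2,j) ways to pick which j.
By inclusion–exclusion, the number of valid placements is Σ_{j=0}^{2} (−1)^j C(2,j)·(7−j)!.
Computing: 5040 − 1440 + 120 = 3720.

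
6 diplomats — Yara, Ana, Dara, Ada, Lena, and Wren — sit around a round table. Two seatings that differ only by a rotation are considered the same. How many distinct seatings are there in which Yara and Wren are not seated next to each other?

Without the restriction there are (5)! = 120 seatings.
Those with Yara next to Wren: fuse the pair into one unit and seat 5 units around a circle — 2·(4)! = 48.
Subtracting, 120 − 48 = 72.

72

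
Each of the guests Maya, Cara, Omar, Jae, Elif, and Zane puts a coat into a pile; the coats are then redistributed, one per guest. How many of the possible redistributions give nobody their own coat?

Count assignments avoiding every fixed point. For any j of the 6 guests fixed to their own coat, the other 6−j can be arranged in (6−j)! ways.
By inclusion–exclusion this is Σ_{j=0}^{6} (−1)^j C(6,j)·(6−j)!.
Computing: 720 − 720 + 360 − 120 + 30 − 6 + 1 = 265.

265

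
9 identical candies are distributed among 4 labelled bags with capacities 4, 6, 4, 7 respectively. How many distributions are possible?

Ignoring the caps, the number of non-negative solutions to x_1+…+x_4 = 9 is C(12,3) = 220.
Subtract solutions that violate a single cap (substitute x_i' = x_i − (cap_i+1)): x_1 ≥ 5 gives C(7,3) = 35; x_2 ≥ 7 gives C(5,3) = 10; x_3 ≥ 5 gives C(7,3) = 35; x_4 ≥ 8 gives C(4,3) = 4. Together 84.
No two caps can be exceeded simultaneously, so the pair terms are all 0.
By inclusion–exclusion the count is 220 − 84 + 0 = 136.

136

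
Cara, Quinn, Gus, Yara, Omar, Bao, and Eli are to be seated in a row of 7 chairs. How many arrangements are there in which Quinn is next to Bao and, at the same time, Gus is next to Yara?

Treat {Quinn,Bao} as one block (2 orders) and {Gus,Yara} as another (2 orders).
That leaves 5 units to arrange: 2 × 2 × 5! = 4 × 120 = 480.

480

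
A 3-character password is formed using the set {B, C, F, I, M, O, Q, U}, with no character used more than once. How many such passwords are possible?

336

This is a permutation of 3 out of 8: P(8,3) = 8!/5!.
That product is 8 × 7 × 6 = 336.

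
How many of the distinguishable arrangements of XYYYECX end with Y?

180

With the last slot taken by Y, it remains to arrange the other 6 letters (XYYECX).
Those 6 letters have X appearing twice and Y appearing twice, giving (6)!/(2!·2!) = 180.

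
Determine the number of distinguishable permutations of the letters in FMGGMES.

1260

FMGGMES has 7 letters with G appearing twice and M appearing twice.
So there are 7! / (2!·2!) = 1260 distinguishable arrangements.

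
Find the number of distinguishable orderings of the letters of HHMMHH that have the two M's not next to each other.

10

There are 6!/(4!·2!) = 15 arrangements of HHMMHH in total.
Arrangements with the M's together: treat MM as one letter, giving (5)!/(4!) = 5.
Hence 15 − 5 = 10.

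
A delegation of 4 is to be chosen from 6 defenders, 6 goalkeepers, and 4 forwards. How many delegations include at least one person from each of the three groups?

936

Unrestricted: C(16,4) = 1820 ways to pick any 4 of the 16.
Selections missing a whole group: no defenders → C(10,4) = 210; no goalkeepers → C(10,4) = 210; no forwards → C(12,4) = 495.
Add back selections omitting two groups (i.e. drawn from a single group): C(6,4) + C(6,4) + C(4,4) = 31.
By inclusion–exclusion: 1820 − 915 + 31 = 936.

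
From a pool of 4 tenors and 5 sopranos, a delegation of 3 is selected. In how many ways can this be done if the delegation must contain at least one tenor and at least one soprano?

Unrestricted: C(9,3) = 84 ways to pick any 3 of the 9.
Subtract selections that omit an entire group: no tenors → C(5,3) = 10; no sopranos → C(4,3) = 4.
Both groups omitted at once is impossible, so 84 − 14 = 70.

70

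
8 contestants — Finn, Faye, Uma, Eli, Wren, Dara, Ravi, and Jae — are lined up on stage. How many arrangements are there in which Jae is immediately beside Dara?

Place the 6 others and the Jae-Dara pair as 7 objects in a line; the pair has 2 internal arrangements.
That gives 2 × 7! = 2 × 5040 = 10080.

10080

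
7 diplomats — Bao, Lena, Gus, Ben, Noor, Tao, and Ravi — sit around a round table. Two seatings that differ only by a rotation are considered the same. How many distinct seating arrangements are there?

720

Seat Bao anywhere (absorbing the rotational symmetry), then permute the other 6: (6)! = 720.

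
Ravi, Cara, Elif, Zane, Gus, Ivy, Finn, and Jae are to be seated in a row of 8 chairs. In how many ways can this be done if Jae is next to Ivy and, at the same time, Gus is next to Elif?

2880

Treat {Jae,Ivy} as one block (2 orders) and {Gus,Elif} as another (2 orders).
That leaves 6 units to arrange: 2 × 2 × 6! = 4 × 720 = 2880.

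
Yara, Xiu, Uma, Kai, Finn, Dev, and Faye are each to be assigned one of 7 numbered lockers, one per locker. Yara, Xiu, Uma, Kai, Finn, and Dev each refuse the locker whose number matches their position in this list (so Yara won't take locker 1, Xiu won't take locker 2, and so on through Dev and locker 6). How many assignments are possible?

2119

Let Aᵢ (for 1 ≤ i ≤ 6) be the placements that put person i in their forbidden locker. Any j of these fix j positions, leaving (7−j)! ways to fill the rest, and there are C(6,j) ways to pick which j.
By inclusion–exclusion, the number of valid placements is Σ_{j=0}^{6} (−1)^j C(6,j)·(7−j)!.
Computing: 5040 − 4320 + 1800 − 480 + 90 − 12 + 1 = 2119.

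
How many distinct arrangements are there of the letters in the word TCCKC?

TCCKC has 5 letters with C appearing 3 times.
So there are 5! / (3!) = 20 distinguishable arrangements.

20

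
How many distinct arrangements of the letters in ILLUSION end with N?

With the last slot taken by N, it remains to arrange the other 7 letters (ILLUSIO).
Those 7 letters have I appearing twice and L appearing twice, giving (7)!/(2!·2!) = 1260.

1260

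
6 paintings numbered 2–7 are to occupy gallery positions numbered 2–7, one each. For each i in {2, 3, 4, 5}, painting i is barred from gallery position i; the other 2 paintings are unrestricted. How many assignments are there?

Let Aᵢ (for 2 ≤ i ≤ 5) be the placements that put painting i in its forbidden gallery position. Any j of these fix j positions, leaving (6−j)! ways to fill the rest, and there are C(4,j) ways to pick which j.
By inclusion–exclusion, the number of valid placements is Σ_{j=0}^{4} (−1)^j C(4,j)·(6−j)!.
Computing: 720 − 480 + 144 − 24 + 2 = 362.

362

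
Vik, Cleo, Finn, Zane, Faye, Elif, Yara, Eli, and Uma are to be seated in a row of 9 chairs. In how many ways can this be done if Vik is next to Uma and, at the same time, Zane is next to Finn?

20160

Treat {Vik,Uma} as one block (2 orders) and {Zane,Finn} as another (2 orders).
That leaves 7 units to arrange: 2 × 2 × 7! = 4 × 5040 = 20160.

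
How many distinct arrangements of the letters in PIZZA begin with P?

Fix P in the first position and arrange the remaining 4 letters.
Those 4 letters have Z appearing twice, giving (4)!/(2!) = 12.

12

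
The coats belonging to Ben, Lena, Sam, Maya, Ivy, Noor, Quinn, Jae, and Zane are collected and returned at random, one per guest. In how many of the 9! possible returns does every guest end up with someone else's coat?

Count assignments avoiding every fixed point. For any j of the 9 guests fixed to their own coat, the other 9−j can be arranged in (9−j)! ways.
By inclusion–exclusion this is Σ_{j=0}^{9} (−1)^j C(9,j)·(9−j)!.
Computing: 362880 − 362880 + 181440 − 60480 + 15120 − 3024 + 504 − 72 + 9 − 1 = 133496.

133496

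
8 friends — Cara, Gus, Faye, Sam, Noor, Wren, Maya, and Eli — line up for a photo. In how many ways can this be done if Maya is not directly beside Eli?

There are 8! = 40320 arrangements in all. If Maya and Eli are adjacent, merging them into one block gives 2·(7)! = 10080 arrangements.
Complementary counting: 40320 − 10080 = 30240.

30240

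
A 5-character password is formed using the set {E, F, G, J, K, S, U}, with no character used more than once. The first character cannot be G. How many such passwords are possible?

The first character has 7−1 = 6 choices (anything except G).
The remaining 4 characters are filled from the other 6 symbols without repetition: 6 × 5 × 4 × 3 = 360.
Total: 6 × 360 = 2160.

2160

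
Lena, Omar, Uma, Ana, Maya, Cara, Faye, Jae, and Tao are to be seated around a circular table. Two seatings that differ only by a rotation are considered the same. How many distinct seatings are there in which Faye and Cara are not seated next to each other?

All circular seatings of 9 people number (8)! = 40320.
Those with Faye next to Cara: fuse the pair into one unit and seat 8 units around a circle — 2·(7)! = 10080.
Subtracting, 40320 − 10080 = 30240.

30240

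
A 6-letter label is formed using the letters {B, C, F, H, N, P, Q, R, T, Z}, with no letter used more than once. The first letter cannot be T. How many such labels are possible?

The first letter has 10−1 = 9 choices (anything except T).
The remaining 5 letters are filled from the other 9 symbols without repetition: 9 × 8 × 7 × 6 × 5 = 15120.
Total: 9 × 15120 = 136080.

136080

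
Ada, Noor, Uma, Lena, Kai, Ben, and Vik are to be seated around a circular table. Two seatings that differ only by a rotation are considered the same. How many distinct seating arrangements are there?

Fix one person's seat to break rotational symmetry; the remaining 6 people can be arranged in (6)! = 720 ways.

720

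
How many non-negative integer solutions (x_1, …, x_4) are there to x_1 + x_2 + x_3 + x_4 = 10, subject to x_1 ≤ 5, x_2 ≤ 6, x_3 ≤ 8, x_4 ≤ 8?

Without the upper bounds there are C(13,3) = 286 ways to split 10 among 4 variables.
Subtract solutions that violate a single cap (substitute x_i' = x_i − (cap_i+1)): x_1 ≥ 6 gives C(7,3) = 35; x_2 ≥ 7 gives C(6,3) = 20; x_3 ≥ 9 gives C(4,3) = 4; x_4 ≥ 9 gives C(4,3) = 4. Together 63.
No two caps can be exceeded simultaneously, so the pair terms are all 0.
By inclusion–exclusion the count is 286 − 63 + 0 = 223.

223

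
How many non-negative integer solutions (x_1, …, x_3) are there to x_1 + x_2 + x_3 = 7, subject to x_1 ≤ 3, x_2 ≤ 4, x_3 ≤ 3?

10

Without the upper bounds there are C(9,2) = 36 ways to split 7 among 3 variables.
Subtract solutions that violate a single cap (substitute x_i' = x_i − (cap_i+1)): x_1 ≥ 4 gives C(5,2) = 10; x_2 ≥ 5 gives C(4,2) = 6; x_3 ≥ 4 gives C(5,2) = 10. Together 26.
No two caps can be exceeded simultaneously, so the pair terms are all 0.
By inclusion–exclusion the count is 36 − 26 + 0 = 10.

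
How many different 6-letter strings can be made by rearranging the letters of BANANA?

60

The 6 letters of BANANA have repeats: A appearing 3 times and N appearing twice.
The number of distinct arrangements is 6!/(3!·2!) = 720/12 = 60.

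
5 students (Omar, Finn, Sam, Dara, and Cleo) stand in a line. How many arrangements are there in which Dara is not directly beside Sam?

Of the 5! = 120 arrangements, those with Dara and Sam adjacent number 2 × 4! = 48 (treat the pair as a block with 2 internal orders).
Complementary counting: 120 − 48 = 72.

72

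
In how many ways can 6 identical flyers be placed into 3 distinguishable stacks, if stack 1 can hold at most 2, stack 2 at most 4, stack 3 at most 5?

14

Without the upper bounds there are C(8,2) = 28 ways to split 6 among 3 stacks.
Subtract solutions that violate a single cap (substitute x_i' = x_i − (cap_i+1)): x_1 ≥ 3 gives C(5,2) = 10; x_2 ≥ 5 gives C(3,2) = 3; x_3 ≥ 6 gives C(2,2) = 1. Together 14.
No two caps can be exceeded simultaneously, so the pair terms are all 0.
By inclusion–exclusion the count is 28 − 14 + 0 = 14.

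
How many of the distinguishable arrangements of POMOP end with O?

12

With the last slot taken by O, it remains to arrange the other 4 letters (PMOP).
Those 4 letters have P appearing twice, giving (4)!/(2!) = 12.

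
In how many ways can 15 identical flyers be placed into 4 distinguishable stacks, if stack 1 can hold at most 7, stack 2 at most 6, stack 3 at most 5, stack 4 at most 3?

73

By stars and bars, unrestricted non-negative solutions to x_1+…+x_4 = 15 number C(15+3,3) = 816.
Subtract solutions that violate a single cap (substitute x_i' = x_i − (cap_i+1)): x_1 ≥ 8 gives C(10,3) = 120; x_2 ≥ 7 gives C(11,3) = 165; x_3 ≥ 6 gives C(12,3) = 220; x_4 ≥ 4 gives C(14,3) = 364. Together 869.
Add back pairs where two caps are both exceeded: 1 + 4 + 20 + 10 + 35 + 56 = 126.
By inclusion–exclusion the count is 816 − 869 + 126 = 73.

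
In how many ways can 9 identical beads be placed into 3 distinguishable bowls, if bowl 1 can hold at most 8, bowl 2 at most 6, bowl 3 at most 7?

45

Ignoring the caps, the number of non-negative solutions to x_1+…+x_3 = 9 is C(11,2) = 55.
Subtract solutions that violate a single cap (substitute x_i' = x_i − (cap_i+1)): x_1 ≥ 9 gives C(2,2) = 1; x_2 ≥ 7 gives C(4,2) = 6; x_3 ≥ 8 gives C(3,2) = 3. Together 10.
No two caps can be exceeded simultaneously, so the pair terms are all 0.
By inclusion–exclusion the count is 55 − 10 + 0 = 45.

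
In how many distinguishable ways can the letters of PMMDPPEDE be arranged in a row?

Letter multiplicities in PMMDPPEDE: D×2, E×2, M×2, P×3.
The number of distinct arrangements is 9!/(3!·2!·2!·2!) = 362880/48 = 7560.

7560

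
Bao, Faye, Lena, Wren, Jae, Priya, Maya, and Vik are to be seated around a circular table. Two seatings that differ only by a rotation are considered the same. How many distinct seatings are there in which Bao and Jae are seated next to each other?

1440

Glue Bao and Jae into a block (2 internal orders). Seating 7 units around a circle gives (6)! arrangements.
So 2 × (6)! = 2 × 720 = 1440.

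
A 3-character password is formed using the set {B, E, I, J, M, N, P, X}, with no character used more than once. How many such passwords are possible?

Choose and order 3 of the 8 symbols: the first character has 8 options, the next 7, then 6.
8 × 7 × 6 = 336.

336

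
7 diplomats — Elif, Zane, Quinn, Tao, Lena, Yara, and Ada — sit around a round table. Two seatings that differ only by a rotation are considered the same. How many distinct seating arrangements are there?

Around a circle, 7 distinct people have 7!/7 = (6)! = 720 rotationally distinct seatings.

720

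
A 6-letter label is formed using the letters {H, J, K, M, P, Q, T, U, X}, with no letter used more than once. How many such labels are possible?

60480

This is a permutation of 6 out of 9: P(9,6) = 9!/3!.
9 × 8 × 7 × 6 × 5 × 4 = 60480.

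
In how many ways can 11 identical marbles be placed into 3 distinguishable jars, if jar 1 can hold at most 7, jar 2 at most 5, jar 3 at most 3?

14

Without the upper bounds there are C(13,2) = 78 ways to split 11 among 3 jars.
Subtract solutions that violate a single cap (substitute x_i' = x_i − (cap_i+1)): x_1 ≥ 8 gives C(5,2) = 10; x_2 ≥ 6 gives C(7,2) = 21; x_3 ≥ 4 gives C(9,2) = 36. Together 67.
Add back pairs where two caps are both exceeded: 0 + 0 + 3 = 3.
By inclusion–exclusion the count is 78 − 67 + 3 = 14.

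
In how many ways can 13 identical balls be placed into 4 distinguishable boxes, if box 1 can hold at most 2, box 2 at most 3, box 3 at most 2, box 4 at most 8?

10

Ignoring the caps, the number of non-negative solutions to x_1+…+x_4 = 13 is C(16,3) = 560.
Subtract solutions that violate a single cap (substitute x_i' = x_i − (cap_i+1)): x_1 ≥ 3 gives C(13,3) = 286; x_2 ≥ 4 gives C(12,3) = 220; x_3 ≥ 3 gives C(13,3) = 286; x_4 ≥ 9 gives C(7,3) = 35. Together 827.
Add back pairs where two caps are both exceeded: 84 + 120 + 4 + 84 + 1 + 4 = 297.
Subtract triples: 20 + 0 + 0 + 0 = 20.
By inclusion–exclusion the count is 560 − 827 + 297 − 20 = 10.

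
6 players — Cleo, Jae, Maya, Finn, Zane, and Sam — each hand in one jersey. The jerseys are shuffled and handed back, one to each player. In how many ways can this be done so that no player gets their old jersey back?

This is the derangement count D_6: permutations of 6 items with no fixed point.
By inclusion–exclusion this is Σ_{j=0}^{6} (−1)^j C(6,j)·(6−j)!.
Computing: 720 − 720 + 360 − 120 + 30 − 6 + 1 = 265.

265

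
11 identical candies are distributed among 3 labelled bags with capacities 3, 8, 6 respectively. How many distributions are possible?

Without the upper bounds there are C(13,2) = 78 ways to split 11 among 3 bags.
Subtract solutions that violate a single cap (substitute x_i' = x_i − (cap_i+1)): x_1 ≥ 4 gives C(9,2) = 36; x_2 ≥ 9 gives C(4,2) = 6; x_3 ≥ 7 gives C(6,2) = 15. Together 57.
Add back pairs where two caps are both exceeded: 0 + 1 + 0 = 1.
By inclusion–exclusion the count is 78 − 57 + 1 = 22.

22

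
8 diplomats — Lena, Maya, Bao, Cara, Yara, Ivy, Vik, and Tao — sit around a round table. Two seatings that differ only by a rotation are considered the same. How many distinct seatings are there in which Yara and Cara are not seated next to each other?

3600

Without the restriction there are (7)! = 5040 seatings.
Seatings with Yara beside Cara: treat them as a block with 2 internal orders, giving 2 × (6)! = 1440.
Subtracting, 5040 − 1440 = 3600.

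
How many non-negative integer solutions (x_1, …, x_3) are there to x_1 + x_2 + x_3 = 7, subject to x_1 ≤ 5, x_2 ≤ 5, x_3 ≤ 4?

24

By stars and bars, unrestricted non-negative solutions to x_1+…+x_3 = 7 number C(7+2,2) = 36.
Subtract solutions that violate a single cap (substitute x_i' = x_i − (cap_i+1)): x_1 ≥ 6 gives C(3,2) = 3; x_2 ≥ 6 gives C(3,2) = 3; x_3 ≥ 5 gives C(4,2) = 6. Together 12.
No two caps can be exceeded simultaneously, so the pair terms are all 0.
By inclusion–exclusion the count is 36 − 12 + 0 = 24.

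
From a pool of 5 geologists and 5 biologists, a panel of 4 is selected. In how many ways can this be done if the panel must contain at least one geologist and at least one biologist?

200

Total 4-person selections from all 10: C(10,4) = 210.
Subtract selections that omit an entire group: no geologists → C(5,4) = 5; no biologists → C(5,4) = 5.
Both groups omitted at once is impossible, so 210 − 10 = 200.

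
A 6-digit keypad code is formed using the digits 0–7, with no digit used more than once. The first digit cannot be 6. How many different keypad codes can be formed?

The first digit has 8−1 = 7 choices (anything except 6).
The remaining 5 digits are filled from the other 7 symbols without repetition: 7 × 6 × 5 × 4 × 3 = 2520.
Total: 7 × 2520 = 17640.

17640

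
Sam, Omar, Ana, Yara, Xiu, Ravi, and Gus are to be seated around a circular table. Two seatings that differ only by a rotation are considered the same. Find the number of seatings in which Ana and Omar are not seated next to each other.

480

All circular seatings of 7 people number (6)! = 720.
Seatings with Ana beside Omar: treat them as a block with 2 internal orders, giving 2 × (5)! = 240.
Subtracting, 720 − 240 = 480.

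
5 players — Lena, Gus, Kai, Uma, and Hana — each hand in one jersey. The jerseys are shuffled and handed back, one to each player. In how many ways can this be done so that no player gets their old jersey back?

Let Aᵢ be the assignments in which player i gets their old jersey. We want the size of the complement of A₁∪…∪A_5.
By inclusion–exclusion this is Σ_{j=0}^{5} (−1)^j C(5,j)·(5−j)!.
Computing: 120 − 120 + 60 − 20 + 5 − 1 = 44.

44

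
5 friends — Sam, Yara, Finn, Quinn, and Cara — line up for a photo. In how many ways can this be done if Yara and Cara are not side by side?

Of the 5! = 120 arrangements, those with Yara and Cara adjacent number 2 × 4! = 48 (treat the pair as a block with 2 internal orders).
So 120 − 48 = 72 arrangements keep them apart.

72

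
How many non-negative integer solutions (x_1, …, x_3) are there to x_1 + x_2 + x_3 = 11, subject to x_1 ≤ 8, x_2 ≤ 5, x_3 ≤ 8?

Ignoring the caps, the number of non-negative solutions to x_1+…+x_3 = 11 is C(13,2) = 78.
Subtract solutions that violate a single cap (substitute x_i' = x_i − (cap_i+1)): x_1 ≥ 9 gives C(4,2) = 6; x_2 ≥ 6 gives C(7,2) = 21; x_3 ≥ 9 gives C(4,2) = 6. Together 33.
No two caps can be exceeded simultaneously, so the pair terms are all 0.
By inclusion–exclusion the count is 78 − 33 + 0 = 45.

45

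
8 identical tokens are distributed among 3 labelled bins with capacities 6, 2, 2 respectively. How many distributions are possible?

6

Without the upper bounds there are C(10,2) = 45 ways to split 8 among 3 bins.
Subtract solutions that violate a single cap (substitute x_i' = x_i − (cap_i+1)): x_1 ≥ 7 gives C(3,2) = 3; x_2 ≥ 3 gives C(7,2) = 21; x_3 ≥ 3 gives C(7,2) = 21. Together 45.
Add back pairs where two caps are both exceeded: 0 + 0 + 6 = 6.
By inclusion–exclusion the count is 45 − 45 + 6 = 6.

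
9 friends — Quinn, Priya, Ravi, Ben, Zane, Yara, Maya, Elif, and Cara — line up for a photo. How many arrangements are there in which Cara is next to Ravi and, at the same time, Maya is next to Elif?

20160

Treat {Cara,Ravi} as one block (2 orders) and {Maya,Elif} as another (2 orders).
That leaves 7 units to arrange: 2 × 2 × 7! = 4 × 5040 = 20160.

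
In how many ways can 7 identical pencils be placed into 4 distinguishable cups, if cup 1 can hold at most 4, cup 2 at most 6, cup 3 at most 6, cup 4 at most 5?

104

Without the upper bounds there are C(10,3) = 120 ways to split 7 among 4 cups.
Subtract solutions that violate a single cap (substitute x_i' = x_i − (cap_i+1)): x_1 ≥ 5 gives C(5,3) = 10; x_2 ≥ 7 gives C(3,3) = 1; x_3 ≥ 7 gives C(3,3) = 1; x_4 ≥ 6 gives C(4,3) = 4. Together 16.
No two caps can be exceeded simultaneously, so the pair terms are all 0.
By inclusion–exclusion the count is 120 − 16 + 0 = 104.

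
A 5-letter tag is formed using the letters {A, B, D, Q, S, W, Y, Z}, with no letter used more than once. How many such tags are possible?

6720

Choose and order 5 of the 8 symbols: the first letter has 8 options, the next 7, and so on down to 4.
8 × 7 × 6 × 5 × 4 = 6720.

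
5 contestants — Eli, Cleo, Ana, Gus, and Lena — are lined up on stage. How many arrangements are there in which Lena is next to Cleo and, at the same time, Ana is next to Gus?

24

Treat {Lena,Cleo} as one block (2 orders) and {Ana,Gus} as another (2 orders).
That leaves 3 units to arrange: 2 × 2 × 3! = 4 × 6 = 24.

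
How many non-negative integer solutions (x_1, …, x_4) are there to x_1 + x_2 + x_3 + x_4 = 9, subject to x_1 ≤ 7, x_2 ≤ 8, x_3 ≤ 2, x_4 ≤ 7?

Ignoring the caps, the number of non-negative solutions to x_1+…+x_4 = 9 is C(12,3) = 220.
Subtract solutions that violate a single cap (substitute x_i' = x_i − (cap_i+1)): x_1 ≥ 8 gives C(4,3) = 4; x_2 ≥ 9 gives C(3,3) = 1; x_3 ≥ 3 gives C(9,3) = 84; x_4 ≥ 8 gives C(4,3) = 4. Together 93.
No two caps can be exceeded simultaneously, so the pair terms are all 0.
By inclusion–exclusion the count is 220 − 93 + 0 = 127.

127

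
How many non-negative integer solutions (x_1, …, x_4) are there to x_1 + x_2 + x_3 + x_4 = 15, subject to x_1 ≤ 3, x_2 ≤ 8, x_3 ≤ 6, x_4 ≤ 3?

By stars and bars, unrestricted non-negative solutions to x_1+…+x_4 = 15 number C(15+3,3) = 816.
Subtract solutions that violate a single cap (substitute x_i' = x_i − (cap_i+1)): x_1 ≥ 4 gives C(14,3) = 364; x_2 ≥ 9 gives C(9,3) = 84; x_3 ≥ 7 gives C(11,3) = 165; x_4 ≥ 4 gives C(14,3) = 364. Together 977.
Add back pairs where two caps are both exceeded: 10 + 35 + 120 + 0 + 10 + 35 = 210.
Subtract triples: 0 + 0 + 1 + 0 = 1.
By inclusion–exclusion the count is 816 − 977 + 210 − 1 = 48.

48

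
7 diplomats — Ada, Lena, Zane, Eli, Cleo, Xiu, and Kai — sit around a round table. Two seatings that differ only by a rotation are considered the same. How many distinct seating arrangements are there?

Around a circle, 7 distinct people have 7!/7 = (6)! = 720 rotationally distinct seatings.

720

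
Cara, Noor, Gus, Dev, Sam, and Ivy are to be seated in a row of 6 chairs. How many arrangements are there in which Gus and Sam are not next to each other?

480

There are 6! = 720 arrangements in all. If Gus and Sam are adjacent, merging them into one block gives 2·(5)! = 240 arrangements.
So 720 − 240 = 480 arrangements keep them apart.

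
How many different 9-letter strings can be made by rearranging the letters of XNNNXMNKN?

The 9 letters of XNNNXMNKN have repeats: N appearing 5 times and X appearing twice.
So there are 9! / (5!·2!) = 1512 distinguishable arrangements.

1512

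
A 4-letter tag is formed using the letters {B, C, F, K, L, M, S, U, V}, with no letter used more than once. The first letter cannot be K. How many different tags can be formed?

2688

The first letter has 9−1 = 8 choices (anything except K).
The remaining 3 letters are filled from the other 8 symbols without repetition: 8 × 7 × 6 = 336.
Total: 8 × 336 = 2688.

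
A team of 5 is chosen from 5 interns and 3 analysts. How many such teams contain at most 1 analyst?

16

Split by how many analysts are chosen (0 through 1).
Sum: C(3,0)·C(5,5) + C(3,1)·C(5,4) = 1 + 15 = 16.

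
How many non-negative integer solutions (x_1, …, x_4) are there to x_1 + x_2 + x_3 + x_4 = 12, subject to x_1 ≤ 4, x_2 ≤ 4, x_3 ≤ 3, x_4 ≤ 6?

50

By stars and bars, unrestricted non-negative solutions to x_1+…+x_4 = 12 number C(12+3,3) = 455.
Subtract solutions that violate a single cap (substitute x_i' = x_i − (cap_i+1)): x_1 ≥ 5 gives C(10,3) = 120; x_2 ≥ 5 gives C(10,3) = 120; x_3 ≥ 4 gives C(11,3) = 165; x_4 ≥ 7 gives C(8,3) = 56. Together 461.
Add back pairs where two caps are both exceeded: 10 + 20 + 1 + 20 + 1 + 4 = 56.
By inclusion–exclusion the count is 455 − 461 + 56 = 50.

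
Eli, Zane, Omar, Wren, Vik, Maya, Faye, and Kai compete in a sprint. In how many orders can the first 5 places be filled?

There are 8 choices for 1st place, 7 for 2nd, and so on down to 4 for position 5.
That gives 8 × 7 × 6 × 5 × 4 = 6720.

6720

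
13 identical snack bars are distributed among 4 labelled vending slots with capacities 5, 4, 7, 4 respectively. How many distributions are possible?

By stars and bars, unrestricted non-negative solutions to x_1+…+x_4 = 13 number C(13+3,3) = 560.
Subtract solutions that violate a single cap (substitute x_i' = x_i − (cap_i+1)): x_1 ≥ 6 gives C(10,3) = 120; x_2 ≥ 5 gives C(11,3) = 165; x_3 ≥ 8 gives C(8,3) = 56; x_4 ≥ 5 gives C(11,3) = 165. Together 506.
Add back pairs where two caps are both exceeded: 10 + 0 + 10 + 1 + 20 + 1 = 42.
By inclusion–exclusion the count is 560 − 506 + 42 = 96.

96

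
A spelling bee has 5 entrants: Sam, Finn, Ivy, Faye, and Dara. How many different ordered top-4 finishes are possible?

There are 5 choices for 1st place, 4 for 2nd, and so on down to 2 for position 4.
That gives 5 × 4 × 3 × 2 = 120.

120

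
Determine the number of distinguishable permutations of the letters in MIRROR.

MIRROR has 6 letters with R appearing 3 times.
The number of distinct arrangements is 6!/(3!) = 720/6 = 120.

120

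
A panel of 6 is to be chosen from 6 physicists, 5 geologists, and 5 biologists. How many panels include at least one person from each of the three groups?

Total 6-person selections from all 16: C(16,6) = 8008.
Subtract selections that omit an entire group: no physicists → C(10,6) = 210; no geologists → C(11,6) = 462; no biologists → C(11,6) = 462.
Add back selections omitting two groups (i.e. drawn from a single group): C(6,6) + C(5,6) + C(5,6) = 1.
By inclusion–exclusion: 8008 − 1134 + 1 = 6875.

6875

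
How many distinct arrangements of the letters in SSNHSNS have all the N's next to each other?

Treat the 2 copies of N as a single block. The multiset to arrange is then {NN, H, S, S, S, S}, 6 items in all.
That gives (6)!/(4!) = 30 arrangements.

30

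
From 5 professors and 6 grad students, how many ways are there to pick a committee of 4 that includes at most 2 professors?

Split by how many professors are chosen (0 through 2).
Sum: C(5,0)·C(6,4) + C(5,1)·C(6,3) + C(5,2)·C(6,2) = 15 + 100 + 150 = 265.

265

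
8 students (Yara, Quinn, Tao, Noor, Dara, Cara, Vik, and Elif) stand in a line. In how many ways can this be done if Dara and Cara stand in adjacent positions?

10080

Treat {Dara, Cara} as a single unit. There are 7 units to order, and the pair itself can be ordered 2 ways.
That gives 2 × 7! = 2 × 5040 = 10080.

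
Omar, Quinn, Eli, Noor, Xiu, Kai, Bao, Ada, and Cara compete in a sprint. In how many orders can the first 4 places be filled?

There are 9 choices for 1st place, 8 for 2nd, and so on down to 6 for position 4.
That gives 9 × 8 × 7 × 6 = 3024.

3024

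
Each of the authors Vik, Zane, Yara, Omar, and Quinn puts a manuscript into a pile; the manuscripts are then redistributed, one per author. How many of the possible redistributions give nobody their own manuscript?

Let Aᵢ be the assignments in which author i gets their own manuscript. We want the size of the complement of A₁∪…∪A_5.
By inclusion–exclusion this is Σ_{j=0}^{5} (−1)^j C(5,j)·(5−j)!.
Computing: 120 − 120 + 60 − 20 + 5 − 1 = 44.

44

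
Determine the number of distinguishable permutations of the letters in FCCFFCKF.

Letter multiplicities in FCCFFCKF: C×3, F×4, K×1.
So there are 8! / (4!·3!) = 280 distinguishable arrangements.

280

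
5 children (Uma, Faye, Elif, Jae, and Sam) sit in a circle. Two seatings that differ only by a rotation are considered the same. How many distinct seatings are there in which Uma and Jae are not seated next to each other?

12

All circular seatings of 5 people number (4)! = 24.
Seatings with Uma beside Jae: treat them as a block with 2 internal orders, giving 2 × (3)! = 12.
Subtracting, 24 − 12 = 12.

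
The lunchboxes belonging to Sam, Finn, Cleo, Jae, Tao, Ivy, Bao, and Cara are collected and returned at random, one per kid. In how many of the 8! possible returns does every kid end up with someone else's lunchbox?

14833

Count assignments avoiding every fixed point. For any j of the 8 kids fixed to their own lunchbox, the other 8−j can be arranged in (8−j)! ways.
By inclusion–exclusion this is Σ_{j=0}^{8} (−1)^j C(8,j)·(8−j)!.
Computing: 40320 − 40320 + 20160 − 6720 + 1680 − 336 + 56 − 8 + 1 = 14833.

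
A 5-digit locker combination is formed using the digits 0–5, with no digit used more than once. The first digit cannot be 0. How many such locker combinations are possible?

The first digit has 6−1 = 5 choices (anything except 0).
The remaining 4 digits are filled from the other 5 symbols without repetition: 5 × 4 × 3 × 2 = 120.
Total: 5 × 120 = 600.

600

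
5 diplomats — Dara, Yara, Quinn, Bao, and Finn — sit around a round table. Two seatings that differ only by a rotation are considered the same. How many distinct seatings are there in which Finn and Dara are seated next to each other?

Treat {Finn, Dara} as one unit (2 internal orders) and seat the resulting 4 units around the table: (3)! circular arrangements.
So 2 × (3)! = 2 × 6 = 12.

12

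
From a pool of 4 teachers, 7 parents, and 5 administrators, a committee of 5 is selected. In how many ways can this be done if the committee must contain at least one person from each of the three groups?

3010

With no constraint there are C(16,5) = 4368 possible selections.
Selections missing a whole group: no teachers → C(12,5) = 792; no parents → C(9,5) = 126; no administrators → C(11,5) = 462.
Add back selections omitting two groups (i.e. drawn from a single group): C(4,5) + C(7,5) + C(5,5) = 22.
By inclusion–exclusion: 4368 − 1380 + 22 = 3010.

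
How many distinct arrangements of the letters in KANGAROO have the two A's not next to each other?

There are 8!/(2!·2!) = 10080 arrangements of KANGAROO in total.
If the two A's are adjacent, glue them into one block, leaving 7 items to arrange: (7)!/(2!) = 2520 ways.
Hence 10080 − 2520 = 7560.

7560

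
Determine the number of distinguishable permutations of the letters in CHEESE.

120

Letter multiplicities in CHEESE: C×1, E×3, H×1, S×1.
So there are 6! / (3!) = 120 distinguishable arrangements.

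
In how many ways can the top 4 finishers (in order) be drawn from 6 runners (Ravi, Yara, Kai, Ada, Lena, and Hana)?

This is an ordered selection of 4 from 6: P(6,4).
That gives 6 × 5 × 4 × 3 = 360.

360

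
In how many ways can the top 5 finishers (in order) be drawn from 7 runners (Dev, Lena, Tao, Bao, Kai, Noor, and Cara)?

There are 7 choices for 1st place, 6 for 2nd, and so on down to 3 for position 5.
That gives 7 × 6 × 5 × 4 × 3 = 2520.

2520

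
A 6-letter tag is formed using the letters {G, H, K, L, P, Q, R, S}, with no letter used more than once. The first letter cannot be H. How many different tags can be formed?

17640

The first letter has 8−1 = 7 choices (anything except H).
The remaining 5 letters are filled from the other 7 symbols without repetition: 7 × 6 × 5 × 4 × 3 = 2520.
Total: 7 × 2520 = 17640.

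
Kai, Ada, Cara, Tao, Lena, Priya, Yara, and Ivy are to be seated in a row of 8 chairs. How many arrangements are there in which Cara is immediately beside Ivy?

10080

Glue Cara and Ivy into one block (2 internal orders), leaving 7 units to arrange in a row.
That gives 2 × 7! = 2 × 5040 = 10080.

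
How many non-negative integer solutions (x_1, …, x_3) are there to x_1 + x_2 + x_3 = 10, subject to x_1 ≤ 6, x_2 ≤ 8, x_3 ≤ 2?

18

By stars and bars, unrestricted non-negative solutions to x_1+…+x_3 = 10 number C(10+2,2) = 66.
Subtract solutions that violate a single cap (substitute x_i' = x_i − (cap_i+1)): x_1 ≥ 7 gives C(5,2) = 10; x_2 ≥ 9 gives C(3,2) = 3; x_3 ≥ 3 gives C(9,2) = 36. Together 49.
Add back pairs where two caps are both exceeded: 0 + 1 + 0 = 1.
By inclusion–exclusion the count is 66 − 49 + 1 = 18.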